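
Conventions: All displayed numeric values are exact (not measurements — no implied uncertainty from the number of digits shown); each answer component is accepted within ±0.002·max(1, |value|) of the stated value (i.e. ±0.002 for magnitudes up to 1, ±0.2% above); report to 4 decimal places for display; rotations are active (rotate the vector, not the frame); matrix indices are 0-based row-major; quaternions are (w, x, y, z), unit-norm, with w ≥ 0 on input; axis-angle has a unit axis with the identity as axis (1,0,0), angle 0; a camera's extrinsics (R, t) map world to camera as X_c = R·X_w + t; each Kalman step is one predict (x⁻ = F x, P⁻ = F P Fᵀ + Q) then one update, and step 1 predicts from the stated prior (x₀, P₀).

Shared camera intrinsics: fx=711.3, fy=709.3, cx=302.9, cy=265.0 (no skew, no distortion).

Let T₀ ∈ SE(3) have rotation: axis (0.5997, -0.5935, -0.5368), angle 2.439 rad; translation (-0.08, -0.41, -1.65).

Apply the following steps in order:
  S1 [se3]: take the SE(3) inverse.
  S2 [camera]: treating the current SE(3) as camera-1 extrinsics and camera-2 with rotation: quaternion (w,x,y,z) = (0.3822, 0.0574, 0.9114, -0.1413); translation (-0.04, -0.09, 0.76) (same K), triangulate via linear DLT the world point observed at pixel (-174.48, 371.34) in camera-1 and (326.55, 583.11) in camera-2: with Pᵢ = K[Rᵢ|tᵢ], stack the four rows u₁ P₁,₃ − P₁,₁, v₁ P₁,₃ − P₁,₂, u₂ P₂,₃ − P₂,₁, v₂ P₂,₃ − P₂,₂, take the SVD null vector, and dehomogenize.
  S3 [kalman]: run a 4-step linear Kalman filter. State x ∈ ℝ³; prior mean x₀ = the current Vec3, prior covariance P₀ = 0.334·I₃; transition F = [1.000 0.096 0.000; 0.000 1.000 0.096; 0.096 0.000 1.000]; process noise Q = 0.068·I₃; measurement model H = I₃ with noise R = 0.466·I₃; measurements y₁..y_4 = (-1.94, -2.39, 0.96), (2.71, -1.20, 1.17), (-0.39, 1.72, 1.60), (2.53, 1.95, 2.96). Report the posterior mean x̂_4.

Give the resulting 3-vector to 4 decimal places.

after S1 (invert_se3): R=[-0.1291 -0.9744 -0.1841; -0.2807 -0.1421 0.9492; -0.9511 0.1742 -0.2551], t=(-0.7136, 1.4855, -0.4256)
after S2 (triangulate): (-1.5101, 0.8629, -1.6331)
after S3 (kf_track): (0.8947, 0.9071, 1.5335)

result = (0.8947, 0.9071, 1.5335)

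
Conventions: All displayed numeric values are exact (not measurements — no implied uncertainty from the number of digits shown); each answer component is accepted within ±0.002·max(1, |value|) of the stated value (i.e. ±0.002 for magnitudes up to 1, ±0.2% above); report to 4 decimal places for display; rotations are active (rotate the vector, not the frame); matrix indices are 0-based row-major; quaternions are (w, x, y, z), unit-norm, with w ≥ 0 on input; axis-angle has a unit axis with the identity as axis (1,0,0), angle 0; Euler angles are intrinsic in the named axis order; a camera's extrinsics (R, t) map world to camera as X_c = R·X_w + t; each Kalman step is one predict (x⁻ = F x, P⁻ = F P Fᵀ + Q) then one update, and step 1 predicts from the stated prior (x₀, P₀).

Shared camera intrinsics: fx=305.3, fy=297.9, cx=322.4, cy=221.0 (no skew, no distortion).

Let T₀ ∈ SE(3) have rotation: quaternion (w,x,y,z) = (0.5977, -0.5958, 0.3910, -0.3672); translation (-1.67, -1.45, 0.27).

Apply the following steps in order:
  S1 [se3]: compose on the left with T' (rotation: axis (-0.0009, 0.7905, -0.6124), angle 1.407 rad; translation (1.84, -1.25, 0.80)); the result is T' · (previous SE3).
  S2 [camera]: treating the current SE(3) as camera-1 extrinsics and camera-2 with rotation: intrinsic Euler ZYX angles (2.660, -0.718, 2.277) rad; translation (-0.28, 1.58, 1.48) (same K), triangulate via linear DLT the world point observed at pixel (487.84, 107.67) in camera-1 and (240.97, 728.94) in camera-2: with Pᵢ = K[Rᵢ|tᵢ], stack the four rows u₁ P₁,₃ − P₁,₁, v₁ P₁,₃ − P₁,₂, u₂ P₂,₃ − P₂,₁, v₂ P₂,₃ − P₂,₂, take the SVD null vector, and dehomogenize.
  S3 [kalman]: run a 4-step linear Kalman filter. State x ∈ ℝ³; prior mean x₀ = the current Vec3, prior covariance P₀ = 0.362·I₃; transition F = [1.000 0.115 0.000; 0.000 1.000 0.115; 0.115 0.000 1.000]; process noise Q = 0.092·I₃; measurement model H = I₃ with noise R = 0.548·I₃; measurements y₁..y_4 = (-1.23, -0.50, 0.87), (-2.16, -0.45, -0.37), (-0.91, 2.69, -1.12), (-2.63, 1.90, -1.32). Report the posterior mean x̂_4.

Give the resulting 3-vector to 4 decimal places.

after S1 (compose_se3): R=[-0.5003 -0.7721 0.3919; -0.8656 0.4343 -0.2493; 0.0223 -0.4640 -0.8856], t=(0.9030, -1.3440, 2.8193)
after S2 (triangulate): (-0.5448, -0.3992, 0.1580)
after S3 (kf_track): (-1.6351, 0.9886, -0.8027)

result = (-1.6351, 0.9886, -0.8027)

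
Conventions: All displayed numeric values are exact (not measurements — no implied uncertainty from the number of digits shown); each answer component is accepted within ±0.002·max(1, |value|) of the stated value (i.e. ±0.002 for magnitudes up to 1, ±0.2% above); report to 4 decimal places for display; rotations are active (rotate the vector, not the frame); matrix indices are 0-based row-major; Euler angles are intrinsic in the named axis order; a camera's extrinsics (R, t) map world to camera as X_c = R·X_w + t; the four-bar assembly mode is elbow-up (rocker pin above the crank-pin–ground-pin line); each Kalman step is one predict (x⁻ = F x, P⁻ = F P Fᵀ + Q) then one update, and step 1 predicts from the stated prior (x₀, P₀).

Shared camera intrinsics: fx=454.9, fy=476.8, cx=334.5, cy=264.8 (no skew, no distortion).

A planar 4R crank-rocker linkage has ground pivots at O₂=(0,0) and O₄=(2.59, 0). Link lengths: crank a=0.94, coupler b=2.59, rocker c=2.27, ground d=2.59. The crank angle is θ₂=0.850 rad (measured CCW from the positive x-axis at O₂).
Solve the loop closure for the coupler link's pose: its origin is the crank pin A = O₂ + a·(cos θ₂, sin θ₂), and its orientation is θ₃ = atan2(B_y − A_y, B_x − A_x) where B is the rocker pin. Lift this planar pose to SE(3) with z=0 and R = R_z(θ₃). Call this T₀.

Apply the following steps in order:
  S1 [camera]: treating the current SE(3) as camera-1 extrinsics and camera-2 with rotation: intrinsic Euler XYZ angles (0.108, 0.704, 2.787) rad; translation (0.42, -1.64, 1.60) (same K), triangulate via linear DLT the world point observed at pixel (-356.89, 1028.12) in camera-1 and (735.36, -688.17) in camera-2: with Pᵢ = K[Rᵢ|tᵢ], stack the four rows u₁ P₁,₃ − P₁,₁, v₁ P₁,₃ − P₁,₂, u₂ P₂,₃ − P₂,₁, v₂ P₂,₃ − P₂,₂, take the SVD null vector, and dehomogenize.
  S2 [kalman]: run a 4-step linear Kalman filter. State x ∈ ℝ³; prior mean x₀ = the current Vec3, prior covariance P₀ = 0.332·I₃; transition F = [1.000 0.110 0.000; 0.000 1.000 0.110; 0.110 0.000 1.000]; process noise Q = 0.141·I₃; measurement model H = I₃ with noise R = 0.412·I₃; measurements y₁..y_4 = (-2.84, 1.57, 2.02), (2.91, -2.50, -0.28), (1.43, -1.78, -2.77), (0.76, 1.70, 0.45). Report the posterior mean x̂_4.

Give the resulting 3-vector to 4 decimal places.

source (fourbar_fk): coupler pose = R=[0.7977 -0.6030 0.0000; 0.6030 0.7977 0.0000; 0.0000 0.0000 1.0000], t=(0.6204, 0.7062, 0.0000)
after S1 (triangulate): (-1.0434, 0.8994, 0.4963)
after S2 (kf_track): (0.7494, 0.1642, -0.2469)

result = (0.7494, 0.1642, -0.2469)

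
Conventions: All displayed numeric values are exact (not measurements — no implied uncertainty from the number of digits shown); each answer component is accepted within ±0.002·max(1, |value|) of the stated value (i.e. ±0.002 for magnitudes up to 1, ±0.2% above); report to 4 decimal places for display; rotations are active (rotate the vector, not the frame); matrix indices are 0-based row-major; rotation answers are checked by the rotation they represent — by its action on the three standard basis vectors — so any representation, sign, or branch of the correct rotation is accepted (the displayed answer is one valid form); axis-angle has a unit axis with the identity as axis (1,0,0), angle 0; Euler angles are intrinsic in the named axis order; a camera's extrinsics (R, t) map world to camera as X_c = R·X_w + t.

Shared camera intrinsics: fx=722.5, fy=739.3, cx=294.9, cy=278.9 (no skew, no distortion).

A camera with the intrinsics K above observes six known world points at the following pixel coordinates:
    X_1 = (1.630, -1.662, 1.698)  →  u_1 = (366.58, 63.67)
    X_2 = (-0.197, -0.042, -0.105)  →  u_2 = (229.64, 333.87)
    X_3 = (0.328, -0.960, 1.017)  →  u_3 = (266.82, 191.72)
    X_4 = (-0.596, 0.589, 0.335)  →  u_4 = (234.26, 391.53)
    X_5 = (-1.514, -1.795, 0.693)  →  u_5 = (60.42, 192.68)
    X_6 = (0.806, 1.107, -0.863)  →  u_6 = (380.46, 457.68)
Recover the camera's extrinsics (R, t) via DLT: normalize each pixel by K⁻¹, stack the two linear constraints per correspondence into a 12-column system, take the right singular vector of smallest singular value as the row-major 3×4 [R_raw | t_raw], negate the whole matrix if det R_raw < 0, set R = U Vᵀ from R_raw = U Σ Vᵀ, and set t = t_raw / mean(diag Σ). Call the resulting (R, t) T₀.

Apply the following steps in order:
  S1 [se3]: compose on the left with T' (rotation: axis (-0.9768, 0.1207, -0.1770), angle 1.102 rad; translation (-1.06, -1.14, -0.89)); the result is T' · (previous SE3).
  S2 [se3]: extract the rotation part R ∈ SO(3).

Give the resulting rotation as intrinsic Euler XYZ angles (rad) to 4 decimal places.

rotation (euler_xyz) = (-0.7653, 0.3552, -0.5895)

source (pnp_recover): camera pose = R=[0.8912 0.4138 0.1858; -0.3598 0.8943 -0.2660; -0.2762 0.1702 0.9459], t=(-0.3599, 0.4099, 6.3881)
after S1 (compose_se3): R=[0.7793 0.5213 0.3478; -0.6012 0.4655 0.6495; 0.1767 -0.7153 0.6761], t=(-0.0793, 4.6204, 1.7485)
after S2 (rot_of_se3): [0.7793 0.5213 0.3478; -0.6012 0.4655 0.6495; 0.1767 -0.7153 0.6761]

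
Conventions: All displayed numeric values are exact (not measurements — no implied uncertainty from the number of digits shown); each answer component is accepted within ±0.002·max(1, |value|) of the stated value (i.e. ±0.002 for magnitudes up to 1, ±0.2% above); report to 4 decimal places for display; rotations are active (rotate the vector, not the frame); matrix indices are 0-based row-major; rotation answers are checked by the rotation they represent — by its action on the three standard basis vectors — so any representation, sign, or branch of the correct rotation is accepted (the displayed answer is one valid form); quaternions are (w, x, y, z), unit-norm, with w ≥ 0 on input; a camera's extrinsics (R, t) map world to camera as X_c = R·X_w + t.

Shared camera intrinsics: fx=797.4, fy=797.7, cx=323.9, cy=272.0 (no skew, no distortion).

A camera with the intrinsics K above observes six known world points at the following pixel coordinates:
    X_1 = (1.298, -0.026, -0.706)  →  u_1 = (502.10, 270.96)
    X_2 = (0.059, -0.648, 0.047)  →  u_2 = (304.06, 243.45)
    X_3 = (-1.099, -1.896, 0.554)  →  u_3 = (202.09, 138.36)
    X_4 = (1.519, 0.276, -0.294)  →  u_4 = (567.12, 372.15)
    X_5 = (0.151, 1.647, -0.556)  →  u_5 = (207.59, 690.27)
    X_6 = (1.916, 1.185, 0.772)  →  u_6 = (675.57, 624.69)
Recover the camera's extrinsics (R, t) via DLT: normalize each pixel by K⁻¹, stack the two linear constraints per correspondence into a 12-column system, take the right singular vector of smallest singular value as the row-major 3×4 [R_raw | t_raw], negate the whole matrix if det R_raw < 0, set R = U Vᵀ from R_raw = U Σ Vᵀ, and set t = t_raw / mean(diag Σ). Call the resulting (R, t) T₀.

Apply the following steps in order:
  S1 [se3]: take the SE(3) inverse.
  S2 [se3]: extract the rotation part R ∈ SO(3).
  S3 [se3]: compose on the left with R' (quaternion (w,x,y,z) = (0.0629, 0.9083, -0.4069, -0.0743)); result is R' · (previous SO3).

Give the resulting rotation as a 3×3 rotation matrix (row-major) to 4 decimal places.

source (pnp_recover): camera pose = R=[0.9392 -0.0988 0.3287; -0.0574 0.8990 0.4341; -0.3384 -0.4266 0.8387], t=(-0.2500, 0.4000, 4.3302)
after S1 (invert_se3): R=[0.9392 -0.0574 -0.3384; -0.0988 0.8990 -0.4266; 0.3287 0.4341 0.8387], t=(1.7232, 1.4628, -3.7234)
after S2 (rot_of_se3): [0.9392 -0.0574 -0.3384; -0.0988 0.8990 -0.4266; 0.3287 0.4341 0.8387]
after S3 (compose_so3): [0.6288 -0.7747 -0.0675; -0.6554 -0.5746 0.4901; -0.4185 -0.2640 -0.8690]

rotation (matrix) = ((0.6288, -0.7747, -0.0675), (-0.6554, -0.5746, 0.4901), (-0.4185, -0.2640, -0.8690))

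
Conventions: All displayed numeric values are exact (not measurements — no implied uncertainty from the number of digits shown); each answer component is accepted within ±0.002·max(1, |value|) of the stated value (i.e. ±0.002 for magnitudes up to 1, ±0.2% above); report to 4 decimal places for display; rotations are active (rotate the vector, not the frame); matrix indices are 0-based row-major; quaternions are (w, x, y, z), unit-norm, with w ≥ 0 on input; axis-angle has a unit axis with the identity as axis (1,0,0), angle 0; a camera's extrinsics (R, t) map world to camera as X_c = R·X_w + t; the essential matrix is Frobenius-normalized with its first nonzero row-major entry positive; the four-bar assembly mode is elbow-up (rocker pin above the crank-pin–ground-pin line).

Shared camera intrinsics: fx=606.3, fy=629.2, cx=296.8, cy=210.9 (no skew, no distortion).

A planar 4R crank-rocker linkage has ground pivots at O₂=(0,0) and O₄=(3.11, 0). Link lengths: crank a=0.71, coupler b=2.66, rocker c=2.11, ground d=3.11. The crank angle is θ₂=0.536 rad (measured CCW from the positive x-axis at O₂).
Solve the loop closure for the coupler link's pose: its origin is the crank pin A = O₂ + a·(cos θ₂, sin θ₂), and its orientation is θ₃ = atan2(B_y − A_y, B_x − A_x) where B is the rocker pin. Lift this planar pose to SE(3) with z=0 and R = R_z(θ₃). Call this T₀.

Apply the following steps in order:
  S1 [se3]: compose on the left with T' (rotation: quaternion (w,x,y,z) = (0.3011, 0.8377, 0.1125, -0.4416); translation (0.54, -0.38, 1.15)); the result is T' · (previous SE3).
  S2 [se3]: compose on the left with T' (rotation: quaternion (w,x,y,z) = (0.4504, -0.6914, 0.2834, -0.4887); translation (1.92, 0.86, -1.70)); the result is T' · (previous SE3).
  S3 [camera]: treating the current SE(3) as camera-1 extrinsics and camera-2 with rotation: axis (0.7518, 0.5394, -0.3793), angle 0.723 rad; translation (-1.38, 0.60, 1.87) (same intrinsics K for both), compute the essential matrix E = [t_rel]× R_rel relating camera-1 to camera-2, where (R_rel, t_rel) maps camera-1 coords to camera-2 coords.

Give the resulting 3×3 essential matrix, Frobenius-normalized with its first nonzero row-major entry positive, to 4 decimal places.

source (fourbar_fk): coupler pose = R=[0.7696 -0.6385 0.0000; 0.6385 0.7696 0.0000; 0.0000 0.0000 1.0000], t=(0.6104, 0.3626, 0.0000)
after S1 (compose_se3): R=[0.7401 -0.0236 -0.6721; -0.5662 -0.5612 -0.6038; -0.3629 0.8274 -0.4287], t=(1.0617, -0.7150, 0.8039)
after S2 (compose_se3): R=[-0.0975 0.7346 -0.6714; -0.4958 0.5491 0.6728; 0.8629 0.3985 0.3107], t=(3.0180, 0.5647, -0.7041)
after S3 (essential): [0.3221 0.6139 0.0409; 0.0292 -0.1080 -0.4216; 0.1425 0.0522 -0.5518]

matrix = [0.3221 0.6139 0.0409; 0.0292 -0.1080 -0.4216; 0.1425 0.0522 -0.5518]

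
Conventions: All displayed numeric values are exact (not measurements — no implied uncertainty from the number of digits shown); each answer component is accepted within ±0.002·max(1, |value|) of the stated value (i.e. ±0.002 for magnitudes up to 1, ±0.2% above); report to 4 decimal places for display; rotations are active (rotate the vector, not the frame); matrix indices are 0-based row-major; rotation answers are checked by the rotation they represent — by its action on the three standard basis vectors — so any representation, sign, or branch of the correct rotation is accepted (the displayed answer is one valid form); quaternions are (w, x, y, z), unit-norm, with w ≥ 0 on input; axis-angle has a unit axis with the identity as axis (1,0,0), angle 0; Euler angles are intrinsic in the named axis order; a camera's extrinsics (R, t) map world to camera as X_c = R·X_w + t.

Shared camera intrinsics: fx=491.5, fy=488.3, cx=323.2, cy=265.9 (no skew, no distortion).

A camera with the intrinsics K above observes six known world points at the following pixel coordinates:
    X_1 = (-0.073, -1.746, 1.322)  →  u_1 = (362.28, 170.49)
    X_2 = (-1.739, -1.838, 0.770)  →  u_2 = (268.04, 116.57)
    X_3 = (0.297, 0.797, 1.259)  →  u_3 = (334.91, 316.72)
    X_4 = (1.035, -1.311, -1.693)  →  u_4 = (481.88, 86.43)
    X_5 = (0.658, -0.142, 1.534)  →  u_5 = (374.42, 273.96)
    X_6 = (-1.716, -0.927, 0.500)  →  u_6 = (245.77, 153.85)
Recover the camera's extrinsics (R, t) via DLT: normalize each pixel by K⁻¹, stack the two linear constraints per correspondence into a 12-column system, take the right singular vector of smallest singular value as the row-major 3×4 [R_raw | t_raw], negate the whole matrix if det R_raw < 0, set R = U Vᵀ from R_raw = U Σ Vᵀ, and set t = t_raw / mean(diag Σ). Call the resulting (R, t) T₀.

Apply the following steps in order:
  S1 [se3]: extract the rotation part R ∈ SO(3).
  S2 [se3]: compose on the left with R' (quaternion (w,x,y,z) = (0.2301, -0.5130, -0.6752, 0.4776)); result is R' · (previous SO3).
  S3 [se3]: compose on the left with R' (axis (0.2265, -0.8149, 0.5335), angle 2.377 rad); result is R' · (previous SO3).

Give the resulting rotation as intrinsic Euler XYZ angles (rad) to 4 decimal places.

rotation (euler_xyz) = (-1.6782, 1.1179, 2.6675)

source (pnp_recover): camera pose = R=[0.9449 -0.3258 -0.0305; 0.3166 0.8869 0.3364; -0.0826 -0.3276 0.9412], t=(0.1899, -0.4699, 6.3487)
after S1 (rot_of_se3): [0.9449 -0.3258 -0.0305; 0.3166 0.8869 0.3364; -0.0826 -0.3276 0.9412]
after S2 (compose_so3): [-0.1317 0.8015 -0.5833; 0.9015 -0.1478 -0.4067; -0.4122 -0.5794 -0.7031]
after S3 (compose_so3): [-0.3893 -0.1998 0.8992; 0.7465 0.5035 0.4350; -0.5397 0.8406 -0.0469]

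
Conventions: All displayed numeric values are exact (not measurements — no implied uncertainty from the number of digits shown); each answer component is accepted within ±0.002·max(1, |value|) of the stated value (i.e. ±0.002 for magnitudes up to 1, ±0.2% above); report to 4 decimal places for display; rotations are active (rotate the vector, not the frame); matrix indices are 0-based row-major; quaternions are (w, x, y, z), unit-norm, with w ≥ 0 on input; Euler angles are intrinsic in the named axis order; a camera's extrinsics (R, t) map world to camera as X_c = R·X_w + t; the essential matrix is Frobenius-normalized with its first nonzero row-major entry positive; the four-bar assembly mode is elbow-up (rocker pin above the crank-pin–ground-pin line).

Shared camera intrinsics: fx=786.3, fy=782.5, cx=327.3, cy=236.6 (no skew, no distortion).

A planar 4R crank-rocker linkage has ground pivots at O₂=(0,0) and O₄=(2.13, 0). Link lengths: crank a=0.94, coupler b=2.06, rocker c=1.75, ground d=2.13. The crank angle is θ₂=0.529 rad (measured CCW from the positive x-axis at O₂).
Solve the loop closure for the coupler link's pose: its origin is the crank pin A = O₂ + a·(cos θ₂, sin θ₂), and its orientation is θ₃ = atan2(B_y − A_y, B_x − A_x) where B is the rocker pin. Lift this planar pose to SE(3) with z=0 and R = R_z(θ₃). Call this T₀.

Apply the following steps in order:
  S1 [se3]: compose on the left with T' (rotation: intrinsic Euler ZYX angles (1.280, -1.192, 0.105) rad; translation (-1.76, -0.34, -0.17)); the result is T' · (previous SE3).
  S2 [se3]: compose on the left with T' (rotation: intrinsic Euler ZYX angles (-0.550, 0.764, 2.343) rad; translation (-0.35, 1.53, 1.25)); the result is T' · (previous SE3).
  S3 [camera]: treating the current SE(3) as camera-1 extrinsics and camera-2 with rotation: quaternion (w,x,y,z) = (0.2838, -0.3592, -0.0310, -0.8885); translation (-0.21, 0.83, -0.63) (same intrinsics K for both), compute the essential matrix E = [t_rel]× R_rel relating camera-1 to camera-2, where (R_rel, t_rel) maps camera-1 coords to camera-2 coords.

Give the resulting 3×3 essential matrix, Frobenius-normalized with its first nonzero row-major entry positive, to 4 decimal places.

matrix = [0.4220 -0.0764 0.4941; 0.2912 0.2243 0.1086; 0.2186 0.5617 -0.2485]

source (fourbar_fk): coupler pose = R=[0.7964 -0.6047 0.0000; 0.6047 0.7964 0.0000; 0.0000 0.0000 1.0000], t=(0.8115, 0.4744, 0.0000)
after S1 (compose_se3): R=[-0.5086 -0.8452 -0.1645; 0.3982 -0.0614 -0.9153; 0.7634 -0.5310 0.3678], t=(-2.1392, 0.0385, 0.6024)
after S2 (compose_se3): R=[-0.8901 -0.1065 -0.4432; -0.4217 0.5618 0.7118; 0.1732 0.8204 -0.5449], t=(-2.1380, 2.0886, 2.4464)
after S3 (essential): [0.4220 -0.0764 0.4941; 0.2912 0.2243 0.1086; 0.2186 0.5617 -0.2485]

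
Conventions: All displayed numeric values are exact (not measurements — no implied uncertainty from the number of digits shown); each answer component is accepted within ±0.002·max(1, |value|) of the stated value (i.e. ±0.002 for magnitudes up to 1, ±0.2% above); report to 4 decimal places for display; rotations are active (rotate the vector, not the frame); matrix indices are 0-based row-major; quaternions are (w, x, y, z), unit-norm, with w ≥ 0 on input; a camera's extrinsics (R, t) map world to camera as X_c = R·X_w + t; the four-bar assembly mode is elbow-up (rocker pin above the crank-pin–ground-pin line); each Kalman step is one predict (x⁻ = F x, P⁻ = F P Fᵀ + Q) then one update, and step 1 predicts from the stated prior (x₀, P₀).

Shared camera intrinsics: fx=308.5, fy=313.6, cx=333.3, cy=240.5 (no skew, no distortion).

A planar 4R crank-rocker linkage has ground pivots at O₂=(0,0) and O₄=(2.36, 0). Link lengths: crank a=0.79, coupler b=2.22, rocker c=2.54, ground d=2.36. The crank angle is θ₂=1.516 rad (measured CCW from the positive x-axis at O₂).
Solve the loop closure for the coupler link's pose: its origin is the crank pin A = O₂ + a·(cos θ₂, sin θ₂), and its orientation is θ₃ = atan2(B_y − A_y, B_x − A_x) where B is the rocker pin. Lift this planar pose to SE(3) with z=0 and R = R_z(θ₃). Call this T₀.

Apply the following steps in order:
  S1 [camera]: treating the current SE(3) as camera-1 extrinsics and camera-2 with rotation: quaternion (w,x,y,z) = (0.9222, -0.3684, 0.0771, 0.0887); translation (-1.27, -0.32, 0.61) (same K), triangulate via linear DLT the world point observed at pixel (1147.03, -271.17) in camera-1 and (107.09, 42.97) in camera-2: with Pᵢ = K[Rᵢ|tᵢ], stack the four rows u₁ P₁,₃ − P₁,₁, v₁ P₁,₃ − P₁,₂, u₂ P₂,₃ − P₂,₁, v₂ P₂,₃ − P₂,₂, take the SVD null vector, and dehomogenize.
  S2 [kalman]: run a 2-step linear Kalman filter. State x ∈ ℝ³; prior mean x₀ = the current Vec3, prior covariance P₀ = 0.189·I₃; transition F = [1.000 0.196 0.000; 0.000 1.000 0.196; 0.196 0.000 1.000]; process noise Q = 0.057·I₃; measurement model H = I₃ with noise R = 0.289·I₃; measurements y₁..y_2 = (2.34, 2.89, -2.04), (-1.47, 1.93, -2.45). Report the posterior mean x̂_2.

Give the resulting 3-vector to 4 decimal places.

source (fourbar_fk): coupler pose = R=[0.6829 -0.7305 0.0000; 0.7305 0.6829 0.0000; 0.0000 0.0000 1.0000], t=(0.0433, 0.7888, 0.0000)
after S1 (triangulate): (-0.4261, -1.4036, 0.2948)
after S2 (kf_track): (-0.0799, 0.8985, -1.2823)

result = (-0.0799, 0.8985, -1.2823)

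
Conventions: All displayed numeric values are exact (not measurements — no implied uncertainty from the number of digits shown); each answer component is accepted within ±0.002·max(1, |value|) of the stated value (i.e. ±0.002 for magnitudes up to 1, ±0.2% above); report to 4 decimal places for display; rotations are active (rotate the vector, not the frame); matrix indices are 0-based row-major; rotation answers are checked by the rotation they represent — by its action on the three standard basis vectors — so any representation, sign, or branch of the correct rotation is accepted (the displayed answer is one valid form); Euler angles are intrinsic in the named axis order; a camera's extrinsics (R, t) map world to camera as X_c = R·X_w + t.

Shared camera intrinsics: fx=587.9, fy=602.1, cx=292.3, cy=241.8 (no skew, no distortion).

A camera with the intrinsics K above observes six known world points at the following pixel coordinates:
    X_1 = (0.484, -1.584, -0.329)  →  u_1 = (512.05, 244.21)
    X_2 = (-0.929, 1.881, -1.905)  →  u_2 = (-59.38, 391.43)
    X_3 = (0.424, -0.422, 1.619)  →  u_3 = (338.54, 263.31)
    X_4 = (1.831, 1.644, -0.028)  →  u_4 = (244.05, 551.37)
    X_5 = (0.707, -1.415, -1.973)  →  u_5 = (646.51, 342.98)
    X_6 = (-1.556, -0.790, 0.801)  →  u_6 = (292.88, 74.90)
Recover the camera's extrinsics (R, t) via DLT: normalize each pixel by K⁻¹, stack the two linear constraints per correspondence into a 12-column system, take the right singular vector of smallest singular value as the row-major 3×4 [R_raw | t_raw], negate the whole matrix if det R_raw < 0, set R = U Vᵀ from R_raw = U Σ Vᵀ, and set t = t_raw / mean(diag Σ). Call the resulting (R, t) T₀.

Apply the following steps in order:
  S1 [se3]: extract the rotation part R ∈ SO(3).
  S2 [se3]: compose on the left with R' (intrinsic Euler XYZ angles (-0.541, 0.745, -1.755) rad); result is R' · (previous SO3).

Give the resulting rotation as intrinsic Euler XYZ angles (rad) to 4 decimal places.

source (pnp_recover): camera pose = R=[0.4716 -0.8744 -0.1143; 0.8618 0.4845 -0.1502; 0.1867 -0.0277 0.9820], t=(0.1400, 0.3200, 4.9799)
after S1 (rot_of_se3): [0.4716 -0.8744 -0.1143; 0.8618 0.4845 -0.1502; 0.1867 -0.0277 0.9820]
after S2 (compose_so3): [0.6859 0.4490 0.5727; -0.7277 0.4281 0.5359; -0.0045 -0.7843 0.6204]

rotation (euler_xyz) = (-0.7125, 0.6097, -0.5797)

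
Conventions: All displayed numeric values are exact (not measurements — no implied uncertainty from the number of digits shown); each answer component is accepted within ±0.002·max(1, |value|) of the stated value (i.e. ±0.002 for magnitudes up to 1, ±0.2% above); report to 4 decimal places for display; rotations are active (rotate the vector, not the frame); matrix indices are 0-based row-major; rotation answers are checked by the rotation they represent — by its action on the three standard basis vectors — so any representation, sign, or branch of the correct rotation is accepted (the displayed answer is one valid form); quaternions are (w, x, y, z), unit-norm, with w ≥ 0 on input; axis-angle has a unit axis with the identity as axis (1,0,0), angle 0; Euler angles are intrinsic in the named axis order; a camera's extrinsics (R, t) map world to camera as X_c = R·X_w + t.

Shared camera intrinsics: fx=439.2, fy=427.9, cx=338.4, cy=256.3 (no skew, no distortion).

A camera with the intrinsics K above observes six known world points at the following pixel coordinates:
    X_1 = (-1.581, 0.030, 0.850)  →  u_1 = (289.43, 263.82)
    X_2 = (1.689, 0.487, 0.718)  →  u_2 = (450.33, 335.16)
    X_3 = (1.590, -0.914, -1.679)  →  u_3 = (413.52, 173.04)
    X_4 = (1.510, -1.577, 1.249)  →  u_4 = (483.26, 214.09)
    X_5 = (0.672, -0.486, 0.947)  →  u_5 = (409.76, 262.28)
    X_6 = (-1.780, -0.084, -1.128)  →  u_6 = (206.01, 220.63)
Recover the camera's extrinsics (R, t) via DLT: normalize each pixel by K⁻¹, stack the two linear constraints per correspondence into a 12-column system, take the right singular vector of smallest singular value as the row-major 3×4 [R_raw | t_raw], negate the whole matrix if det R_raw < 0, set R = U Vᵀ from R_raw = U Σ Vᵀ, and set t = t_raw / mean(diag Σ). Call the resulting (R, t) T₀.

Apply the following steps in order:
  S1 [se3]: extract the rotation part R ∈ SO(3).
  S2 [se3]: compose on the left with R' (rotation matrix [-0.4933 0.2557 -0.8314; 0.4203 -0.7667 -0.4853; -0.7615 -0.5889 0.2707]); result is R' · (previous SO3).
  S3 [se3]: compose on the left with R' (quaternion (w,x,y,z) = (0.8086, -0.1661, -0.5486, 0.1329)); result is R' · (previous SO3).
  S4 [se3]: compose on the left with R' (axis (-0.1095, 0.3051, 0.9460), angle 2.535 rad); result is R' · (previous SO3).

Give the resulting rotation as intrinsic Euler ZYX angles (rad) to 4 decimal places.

source (pnp_recover): camera pose = R=[0.8210 -0.3031 0.4838; 0.1844 0.9428 0.2779; -0.5403 -0.1390 0.8299], t=(-0.0100, 0.1700, 6.5703)
after S1 (rot_of_se3): [0.8210 -0.3031 0.4838; 0.1844 0.9428 0.2779; -0.5403 -0.1390 0.8299]
after S2 (compose_so3): [0.0913 0.5062 -0.8576; 0.4660 -0.7828 -0.4124; -0.8801 -0.3619 -0.3074]
after S3 (compose_so3): [0.8375 0.5463 -0.0114; 0.3520 -0.5554 -0.7534; -0.4179 0.6270 -0.6574]
after S4 (compose_so3): [-0.8749 -0.1128 0.4710; -0.0746 0.9923 0.0991; -0.4785 0.0516 -0.8766]

rotation (euler_zyx) = (-3.0565, 0.4990, 3.0828)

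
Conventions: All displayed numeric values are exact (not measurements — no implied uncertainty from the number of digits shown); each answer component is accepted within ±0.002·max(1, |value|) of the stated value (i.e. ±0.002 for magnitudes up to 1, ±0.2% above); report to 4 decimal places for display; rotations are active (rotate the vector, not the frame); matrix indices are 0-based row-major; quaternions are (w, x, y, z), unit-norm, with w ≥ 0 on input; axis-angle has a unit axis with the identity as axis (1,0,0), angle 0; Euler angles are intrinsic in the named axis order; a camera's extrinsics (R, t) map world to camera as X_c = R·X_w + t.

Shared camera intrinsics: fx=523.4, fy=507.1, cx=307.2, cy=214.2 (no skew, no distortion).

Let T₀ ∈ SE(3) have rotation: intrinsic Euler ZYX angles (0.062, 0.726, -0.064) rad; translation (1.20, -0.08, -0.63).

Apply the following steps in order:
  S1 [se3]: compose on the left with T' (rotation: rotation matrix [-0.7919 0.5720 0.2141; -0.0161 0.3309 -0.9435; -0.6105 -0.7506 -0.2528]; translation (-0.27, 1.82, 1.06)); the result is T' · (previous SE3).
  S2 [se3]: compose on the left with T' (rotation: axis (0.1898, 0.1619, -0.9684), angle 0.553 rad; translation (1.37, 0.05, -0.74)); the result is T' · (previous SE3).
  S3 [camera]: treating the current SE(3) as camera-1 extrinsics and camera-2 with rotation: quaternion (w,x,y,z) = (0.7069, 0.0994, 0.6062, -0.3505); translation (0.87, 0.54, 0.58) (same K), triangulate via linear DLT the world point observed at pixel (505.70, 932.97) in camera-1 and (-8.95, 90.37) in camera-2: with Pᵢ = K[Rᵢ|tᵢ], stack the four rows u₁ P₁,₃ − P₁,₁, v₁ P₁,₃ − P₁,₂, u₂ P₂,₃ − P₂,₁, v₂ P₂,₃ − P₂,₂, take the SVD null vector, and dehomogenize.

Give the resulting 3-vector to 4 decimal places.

after S1 (compose_se3): R=[-0.7067 0.6405 -0.3007; 0.6297 0.3755 -0.6800; -0.3226 -0.6699 -0.6687], t=(-1.4009, 2.3686, 0.5467)
after S2 (compose_se3): R=[-0.3005 0.7025 -0.6451; 0.9342 0.0806 -0.3475; -0.1921 -0.7071 -0.6806], t=(1.4176, 2.7137, 0.1399)
after S3 (triangulate): (-0.2306, -1.7093, -0.6259)

result = (-0.2306, -1.7093, -0.6259)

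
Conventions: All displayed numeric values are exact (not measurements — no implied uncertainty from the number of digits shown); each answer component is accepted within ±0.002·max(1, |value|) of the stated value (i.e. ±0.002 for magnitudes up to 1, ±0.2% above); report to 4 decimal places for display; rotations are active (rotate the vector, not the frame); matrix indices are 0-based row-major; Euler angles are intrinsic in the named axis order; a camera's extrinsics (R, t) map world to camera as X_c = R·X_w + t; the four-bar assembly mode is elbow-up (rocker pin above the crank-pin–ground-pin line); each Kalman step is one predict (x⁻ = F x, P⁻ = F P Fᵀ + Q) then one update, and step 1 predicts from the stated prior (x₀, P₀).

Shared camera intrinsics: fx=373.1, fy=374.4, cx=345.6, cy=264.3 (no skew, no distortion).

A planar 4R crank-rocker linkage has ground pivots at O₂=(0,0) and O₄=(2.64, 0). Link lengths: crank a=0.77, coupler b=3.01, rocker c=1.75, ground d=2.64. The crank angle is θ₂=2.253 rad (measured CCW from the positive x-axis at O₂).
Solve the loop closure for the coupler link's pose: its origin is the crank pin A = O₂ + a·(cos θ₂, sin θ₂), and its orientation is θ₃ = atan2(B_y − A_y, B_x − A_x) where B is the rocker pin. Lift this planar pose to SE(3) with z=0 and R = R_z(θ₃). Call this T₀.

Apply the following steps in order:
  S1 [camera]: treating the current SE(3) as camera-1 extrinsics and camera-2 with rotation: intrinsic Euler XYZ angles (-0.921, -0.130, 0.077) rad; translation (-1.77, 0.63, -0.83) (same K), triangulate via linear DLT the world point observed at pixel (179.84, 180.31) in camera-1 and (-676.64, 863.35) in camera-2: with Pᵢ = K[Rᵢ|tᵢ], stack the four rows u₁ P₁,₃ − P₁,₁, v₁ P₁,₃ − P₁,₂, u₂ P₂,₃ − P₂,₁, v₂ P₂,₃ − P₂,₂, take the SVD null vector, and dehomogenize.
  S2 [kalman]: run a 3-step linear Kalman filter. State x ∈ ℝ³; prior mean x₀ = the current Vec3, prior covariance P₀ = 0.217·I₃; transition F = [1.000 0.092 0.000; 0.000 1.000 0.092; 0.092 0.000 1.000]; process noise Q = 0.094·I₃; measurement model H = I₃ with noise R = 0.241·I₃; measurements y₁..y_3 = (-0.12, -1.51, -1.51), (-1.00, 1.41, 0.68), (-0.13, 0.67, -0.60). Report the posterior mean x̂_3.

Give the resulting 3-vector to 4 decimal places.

source (fourbar_fk): coupler pose = R=[0.9281 -0.3723 0.0000; 0.3723 0.9281 0.0000; 0.0000 0.0000 1.0000], t=(-0.4855, 0.5977, 0.0000)
after S1 (triangulate): (-0.7385, -0.8189, 1.9493)
after S2 (kf_track): (-0.4525, 0.3762, -0.1218)

result = (-0.4525, 0.3762, -0.1218)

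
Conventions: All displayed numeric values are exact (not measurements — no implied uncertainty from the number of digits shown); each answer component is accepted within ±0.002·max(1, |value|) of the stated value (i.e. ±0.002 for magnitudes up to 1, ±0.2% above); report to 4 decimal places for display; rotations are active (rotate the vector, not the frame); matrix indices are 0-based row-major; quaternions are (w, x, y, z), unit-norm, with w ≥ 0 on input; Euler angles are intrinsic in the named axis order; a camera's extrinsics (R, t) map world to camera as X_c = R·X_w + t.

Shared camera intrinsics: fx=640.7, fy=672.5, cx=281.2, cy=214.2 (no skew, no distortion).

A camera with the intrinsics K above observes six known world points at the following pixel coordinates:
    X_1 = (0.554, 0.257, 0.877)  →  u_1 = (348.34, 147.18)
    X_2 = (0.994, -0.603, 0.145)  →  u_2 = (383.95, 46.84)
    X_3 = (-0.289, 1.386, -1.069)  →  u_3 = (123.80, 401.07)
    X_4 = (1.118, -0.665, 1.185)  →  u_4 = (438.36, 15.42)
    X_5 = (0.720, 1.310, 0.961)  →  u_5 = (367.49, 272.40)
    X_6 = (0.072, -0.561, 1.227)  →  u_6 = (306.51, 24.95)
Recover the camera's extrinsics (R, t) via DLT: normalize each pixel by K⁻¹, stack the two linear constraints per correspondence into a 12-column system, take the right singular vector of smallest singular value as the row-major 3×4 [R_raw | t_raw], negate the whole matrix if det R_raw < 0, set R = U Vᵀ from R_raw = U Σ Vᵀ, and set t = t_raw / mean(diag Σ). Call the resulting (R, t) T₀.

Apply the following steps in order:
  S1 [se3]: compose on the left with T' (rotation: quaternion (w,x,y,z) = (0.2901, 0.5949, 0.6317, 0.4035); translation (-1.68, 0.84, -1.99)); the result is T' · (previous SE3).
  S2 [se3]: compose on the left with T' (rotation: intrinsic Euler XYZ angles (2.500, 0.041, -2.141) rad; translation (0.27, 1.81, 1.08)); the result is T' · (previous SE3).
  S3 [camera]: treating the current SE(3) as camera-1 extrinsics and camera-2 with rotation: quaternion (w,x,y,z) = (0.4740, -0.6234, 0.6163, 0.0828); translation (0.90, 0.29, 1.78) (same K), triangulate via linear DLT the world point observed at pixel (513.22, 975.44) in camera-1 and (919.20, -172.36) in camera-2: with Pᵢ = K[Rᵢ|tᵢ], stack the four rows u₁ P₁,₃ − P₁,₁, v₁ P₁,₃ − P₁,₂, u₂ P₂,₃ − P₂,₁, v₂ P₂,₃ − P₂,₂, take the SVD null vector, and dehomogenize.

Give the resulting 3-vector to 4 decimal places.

result = (1.0709, -1.7439, -0.7199)

source (pnp_recover): camera pose = R=[0.9177 0.0184 0.3969; 0.1390 0.9209 -0.3641; -0.3722 0.3893 0.8426], t=(-0.3400, -0.4899, 4.3397)
after S1 (compose_se3): R=[-0.3568 0.8039 0.4758; 0.8387 0.0514 0.5421; 0.4114 0.5925 -0.6926], t=(1.7828, 1.2357, -4.6435)
after S2 (compose_se3): R=[0.9147 -0.3661 0.1710; -0.1019 0.2005 0.9744; -0.3910 -0.9087 0.1461], t=(0.1575, 6.3253, 3.5022)
after S3 (triangulate): (1.0709, -1.7439, -0.7199)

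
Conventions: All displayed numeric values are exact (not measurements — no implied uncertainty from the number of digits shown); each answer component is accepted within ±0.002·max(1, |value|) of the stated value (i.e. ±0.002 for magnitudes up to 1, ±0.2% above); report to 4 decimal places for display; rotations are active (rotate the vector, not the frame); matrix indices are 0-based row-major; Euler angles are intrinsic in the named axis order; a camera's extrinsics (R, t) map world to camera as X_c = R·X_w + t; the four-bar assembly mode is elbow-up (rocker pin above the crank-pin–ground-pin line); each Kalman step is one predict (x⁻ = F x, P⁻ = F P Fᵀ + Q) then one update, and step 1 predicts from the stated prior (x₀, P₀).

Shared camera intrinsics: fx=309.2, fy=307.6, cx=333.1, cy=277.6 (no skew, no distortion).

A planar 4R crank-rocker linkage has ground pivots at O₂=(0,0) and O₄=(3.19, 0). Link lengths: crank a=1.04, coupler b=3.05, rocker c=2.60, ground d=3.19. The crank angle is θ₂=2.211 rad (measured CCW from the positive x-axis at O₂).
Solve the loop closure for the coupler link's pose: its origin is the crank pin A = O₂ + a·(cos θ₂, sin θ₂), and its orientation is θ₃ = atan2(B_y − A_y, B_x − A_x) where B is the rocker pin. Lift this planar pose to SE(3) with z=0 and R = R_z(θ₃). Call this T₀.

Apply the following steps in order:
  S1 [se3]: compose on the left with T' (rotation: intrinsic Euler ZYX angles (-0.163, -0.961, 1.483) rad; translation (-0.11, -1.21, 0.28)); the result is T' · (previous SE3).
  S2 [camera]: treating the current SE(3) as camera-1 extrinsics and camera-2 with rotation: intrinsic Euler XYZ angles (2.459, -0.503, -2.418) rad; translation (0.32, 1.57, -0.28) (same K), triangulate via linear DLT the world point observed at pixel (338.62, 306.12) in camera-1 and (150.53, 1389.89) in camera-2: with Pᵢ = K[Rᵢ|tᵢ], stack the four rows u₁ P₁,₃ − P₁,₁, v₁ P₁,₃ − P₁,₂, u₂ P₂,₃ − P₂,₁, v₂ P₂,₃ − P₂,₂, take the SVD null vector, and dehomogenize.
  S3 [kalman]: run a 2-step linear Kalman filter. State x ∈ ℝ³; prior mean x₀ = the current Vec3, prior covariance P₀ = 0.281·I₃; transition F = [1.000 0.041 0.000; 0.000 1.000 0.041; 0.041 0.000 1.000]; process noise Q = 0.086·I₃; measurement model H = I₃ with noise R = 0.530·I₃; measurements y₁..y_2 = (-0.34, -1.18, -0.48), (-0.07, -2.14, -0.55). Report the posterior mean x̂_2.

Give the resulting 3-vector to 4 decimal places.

source (fourbar_fk): coupler pose = R=[0.8714 -0.4905 0.0000; 0.4905 0.8714 0.0000; 0.0000 0.0000 1.0000], t=(-0.6213, 0.8341, 0.0000)
after S1 (compose_se3): R=[0.1042 -0.9670 -0.2326; 0.0265 0.2365 -0.9713; 0.9942 0.0950 0.0502], t=(-1.1213, -0.9696, 0.2465)
after S2 (triangulate): (1.6064, -0.7078, -1.2902)
after S3 (kf_track): (0.4479, -1.4064, -0.7950)

result = (0.4479, -1.4064, -0.7950)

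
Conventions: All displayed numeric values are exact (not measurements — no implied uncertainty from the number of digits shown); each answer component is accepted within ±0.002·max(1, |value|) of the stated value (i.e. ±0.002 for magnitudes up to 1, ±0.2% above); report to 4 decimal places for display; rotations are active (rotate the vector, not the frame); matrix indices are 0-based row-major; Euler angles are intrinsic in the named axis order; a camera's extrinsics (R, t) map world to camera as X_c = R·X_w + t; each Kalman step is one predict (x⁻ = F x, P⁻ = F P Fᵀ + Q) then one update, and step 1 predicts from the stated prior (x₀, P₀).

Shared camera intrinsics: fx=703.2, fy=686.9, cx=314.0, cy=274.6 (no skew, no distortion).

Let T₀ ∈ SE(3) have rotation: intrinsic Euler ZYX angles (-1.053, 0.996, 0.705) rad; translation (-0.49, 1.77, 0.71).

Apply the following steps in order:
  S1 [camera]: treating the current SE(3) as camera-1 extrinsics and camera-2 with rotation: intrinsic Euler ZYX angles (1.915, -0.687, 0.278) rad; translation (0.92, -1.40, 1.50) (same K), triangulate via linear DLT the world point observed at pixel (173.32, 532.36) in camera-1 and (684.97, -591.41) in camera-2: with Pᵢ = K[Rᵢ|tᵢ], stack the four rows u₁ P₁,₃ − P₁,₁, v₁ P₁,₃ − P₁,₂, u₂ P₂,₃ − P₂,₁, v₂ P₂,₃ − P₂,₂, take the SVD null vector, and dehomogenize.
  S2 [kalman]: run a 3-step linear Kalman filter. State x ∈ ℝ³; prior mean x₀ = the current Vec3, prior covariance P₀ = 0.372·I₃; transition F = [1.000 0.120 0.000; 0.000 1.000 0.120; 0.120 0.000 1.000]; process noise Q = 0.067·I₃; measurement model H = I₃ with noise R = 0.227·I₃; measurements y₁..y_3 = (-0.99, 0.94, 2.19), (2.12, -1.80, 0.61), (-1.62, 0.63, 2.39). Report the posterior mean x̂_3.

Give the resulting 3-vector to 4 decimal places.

result = (-0.3677, 0.1868, 1.7330)

after S1 (triangulate): (-0.6505, 0.6446, 1.4145)
after S2 (kf_track): (-0.3677, 0.1868, 1.7330)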